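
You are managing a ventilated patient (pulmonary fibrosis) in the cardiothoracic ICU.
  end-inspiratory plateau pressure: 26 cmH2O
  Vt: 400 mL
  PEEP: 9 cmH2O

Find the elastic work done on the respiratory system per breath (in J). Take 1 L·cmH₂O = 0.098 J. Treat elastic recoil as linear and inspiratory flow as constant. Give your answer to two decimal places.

Elastic work ≈ ½ × (Pplat − PEEP) × Vt = 0.5 × (26 − 9) × 0.400 L = 0.5 × 17.0 × 0.400 = 3.4 L·cmH2O.
× 0.098 J/(L·cmH2O) → 0.3332 J.

0.33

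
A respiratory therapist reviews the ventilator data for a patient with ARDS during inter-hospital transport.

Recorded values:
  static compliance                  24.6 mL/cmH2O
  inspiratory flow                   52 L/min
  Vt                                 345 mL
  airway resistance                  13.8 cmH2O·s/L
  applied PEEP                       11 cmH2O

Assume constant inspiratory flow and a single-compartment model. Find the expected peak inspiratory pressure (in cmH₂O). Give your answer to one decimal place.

Flow: 52 L/min ÷ 60 = 0.8667 L/s.
Equation of motion (constant flow): PIP = Vt/C + R·V̇ + PEEP.
PIP = 345/24.6 + 13.8×0.8667 + 11 = 14.024 + 11.96 + 11 = 36.984 cmH2O.

37.0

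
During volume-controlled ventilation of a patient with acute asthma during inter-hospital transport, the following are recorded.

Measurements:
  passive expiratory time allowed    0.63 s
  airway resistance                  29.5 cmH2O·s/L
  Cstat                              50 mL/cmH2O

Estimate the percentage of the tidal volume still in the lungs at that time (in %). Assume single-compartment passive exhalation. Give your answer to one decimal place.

65.2

τ = R × C = 29.5 × 50 mL/cmH2O = 29.5 × 0.050 L/cmH2O = 1.475 s.
Passive exhalation: V(t)/V₀ = e^(−t/τ) = e^(−0.63/1.475) = 0.6524.
Fraction remaining = 0.6524 → 65.24%.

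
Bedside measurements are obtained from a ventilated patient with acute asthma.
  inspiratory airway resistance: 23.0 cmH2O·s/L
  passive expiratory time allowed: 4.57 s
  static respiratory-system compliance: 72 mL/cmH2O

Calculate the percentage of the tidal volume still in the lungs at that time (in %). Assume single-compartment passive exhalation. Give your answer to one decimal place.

6.3

τ = R × C = 23.0 × 72 mL/cmH2O = 23.0 × 0.072 L/cmH2O = 1.656 s.
Passive exhalation: V(t)/V₀ = e^(−t/τ) = e^(−4.57/1.656) = 0.06331.
Fraction remaining = 0.06331 → 6.331%.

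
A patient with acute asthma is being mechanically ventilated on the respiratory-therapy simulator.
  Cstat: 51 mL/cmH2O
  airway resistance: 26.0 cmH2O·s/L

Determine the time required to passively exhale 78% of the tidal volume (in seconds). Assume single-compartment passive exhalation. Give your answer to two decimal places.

τ = R × C = 26.0 × 51 mL/cmH2O = 26.0 × 0.051 L/cmH2O = 1.326 s.
Exhaled fraction f = 1 − e^(−t/τ) → t = −τ·ln(1 − f) = −1.326·ln(0.22) = 2.008 s.

2.01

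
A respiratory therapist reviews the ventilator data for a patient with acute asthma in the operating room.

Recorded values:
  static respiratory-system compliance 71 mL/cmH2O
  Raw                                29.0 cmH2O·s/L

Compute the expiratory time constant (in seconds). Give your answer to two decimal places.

2.06

τ = R × C = 29.0 × 71 mL/cmH2O = 29.0 × 0.071 L/cmH2O = 2.059 s.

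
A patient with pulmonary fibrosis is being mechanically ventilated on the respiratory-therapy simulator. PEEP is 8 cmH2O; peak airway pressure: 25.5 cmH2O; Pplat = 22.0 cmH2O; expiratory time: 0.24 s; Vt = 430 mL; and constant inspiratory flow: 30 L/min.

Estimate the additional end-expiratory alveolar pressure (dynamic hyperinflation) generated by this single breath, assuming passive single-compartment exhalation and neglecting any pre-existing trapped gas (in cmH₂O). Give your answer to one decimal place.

Flow: 30 L/min ÷ 60 = 0.5 L/s.
R = (PIP − Pplat)/V̇ = (25.5 − 22.0) / 0.5 = 3.5/0.5 = 7.0 cmH2O·s/L.
C = Vt/(Pplat − PEEP) = 430.0 / (22.0 − 8) = 430.0/14.0 = 30.714 mL/cmH2O.
τ = R × C = 7.0 × 0.03071 L/cmH2O = 0.215 s.
Fraction remaining = e^(−Te/τ) = e^(−0.24/0.215) = 0.3275; trapped volume = 430.0 × 0.3275 = 140.83 mL.
Additional alveolar pressure from trapping ≈ V_trapped / C = 140.83 / 30.714 = 4.585 cmH2O.

4.6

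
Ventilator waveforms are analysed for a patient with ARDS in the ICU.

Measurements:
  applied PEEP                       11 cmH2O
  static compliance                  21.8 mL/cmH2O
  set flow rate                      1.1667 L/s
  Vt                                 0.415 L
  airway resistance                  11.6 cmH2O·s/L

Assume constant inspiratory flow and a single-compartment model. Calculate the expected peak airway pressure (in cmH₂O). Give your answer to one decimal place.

43.6

Equation of motion (constant flow): PIP = Vt/C + R·V̇ + PEEP.
PIP = 415/21.8 + 11.6×1.1667 + 11 = 19.037 + 13.534 + 11 = 43.571 cmH2O.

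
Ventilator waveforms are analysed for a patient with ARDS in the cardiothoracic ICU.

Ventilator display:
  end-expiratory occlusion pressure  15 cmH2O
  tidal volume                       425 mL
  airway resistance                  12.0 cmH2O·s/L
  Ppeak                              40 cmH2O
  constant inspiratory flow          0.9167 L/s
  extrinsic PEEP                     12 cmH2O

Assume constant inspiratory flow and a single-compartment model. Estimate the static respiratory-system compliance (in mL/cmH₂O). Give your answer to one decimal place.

Total PEEP = 15 cmH2O (set 12 + intrinsic 3); this is the baseline alveolar pressure.
Equation of motion (constant flow): PIP = Vt/C + R·V̇ + PEEP.
Vt/C = PIP − R·V̇ − PEEP = 40 − 12.0×0.9167 − 15 = 40 − 11.0 − 15 = 14.0 cmH2O.
C = Vt / 14.0 = 425 / 14.0 = 30.357 mL/cmH2O.

30.4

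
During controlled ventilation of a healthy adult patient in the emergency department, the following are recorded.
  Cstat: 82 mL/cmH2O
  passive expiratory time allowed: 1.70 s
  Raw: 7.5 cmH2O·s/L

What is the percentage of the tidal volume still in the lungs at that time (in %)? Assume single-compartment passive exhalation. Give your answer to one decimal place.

6.3

τ = R × C = 7.5 × 82 mL/cmH2O = 7.5 × 0.082 L/cmH2O = 0.615 s.
Passive exhalation: V(t)/V₀ = e^(−t/τ) = e^(−1.70/0.615) = 0.06302.
Fraction remaining = 0.06302 → 6.302%.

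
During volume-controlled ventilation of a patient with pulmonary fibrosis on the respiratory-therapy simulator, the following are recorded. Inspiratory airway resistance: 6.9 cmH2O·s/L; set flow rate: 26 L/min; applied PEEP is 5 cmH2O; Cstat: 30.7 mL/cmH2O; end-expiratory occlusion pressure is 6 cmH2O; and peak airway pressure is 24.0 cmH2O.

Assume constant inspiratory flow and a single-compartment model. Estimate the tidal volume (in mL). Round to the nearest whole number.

461

Flow: 26 L/min ÷ 60 = 0.4333 L/s.
Total PEEP = 6 cmH2O (set 5 + intrinsic 1); this is the baseline alveolar pressure.
Equation of motion (constant flow): PIP = Vt/C + R·V̇ + PEEP.
Vt/C = PIP − R·V̇ − PEEP = 24.0 − 2.99 − 6 = 15.01 cmH2O.
Vt = C × 15.01 = 30.7 × 15.01 = 460.81 mL.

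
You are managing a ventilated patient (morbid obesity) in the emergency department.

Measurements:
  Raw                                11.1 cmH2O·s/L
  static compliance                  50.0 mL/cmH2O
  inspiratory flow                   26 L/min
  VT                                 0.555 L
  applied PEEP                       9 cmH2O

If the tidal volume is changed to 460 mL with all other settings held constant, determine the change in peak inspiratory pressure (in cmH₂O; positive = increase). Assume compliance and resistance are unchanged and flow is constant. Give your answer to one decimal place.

PIP = Vt/C + R·V̇ + PEEP (constant-flow equation of motion).
Only the elastic term changes: ΔPIP = ΔVt / C = (460 − 555) / 50.0 = -1.9 cmH2O.

-1.9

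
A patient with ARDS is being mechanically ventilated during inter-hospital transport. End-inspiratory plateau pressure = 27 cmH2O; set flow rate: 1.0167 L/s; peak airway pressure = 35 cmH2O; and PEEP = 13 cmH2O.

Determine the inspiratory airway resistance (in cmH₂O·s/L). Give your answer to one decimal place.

7.9

Raw = (PIP − Pplat) / flow = (35 − 27) / 1.0167 = 8.0 / 1.0167 = 7.869 cmH2O·s/L.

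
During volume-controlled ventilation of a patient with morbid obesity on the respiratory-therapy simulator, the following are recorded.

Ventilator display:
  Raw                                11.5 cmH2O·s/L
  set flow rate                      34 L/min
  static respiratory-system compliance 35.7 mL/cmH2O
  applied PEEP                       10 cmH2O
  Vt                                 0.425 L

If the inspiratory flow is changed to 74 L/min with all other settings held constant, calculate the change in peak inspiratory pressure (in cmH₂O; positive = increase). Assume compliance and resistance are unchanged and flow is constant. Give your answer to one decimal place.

Flow: 34 L/min ÷ 60 = 0.5667 L/s.
New flow: 74 L/min ÷ 60 = 1.2333 L/s.
PIP = Vt/C + R·V̇ + PEEP (constant-flow equation of motion).
Only the resistive term changes: ΔPIP = R × ΔV̇ = 11.5 × (1.2333 − 0.5667) = 11.5 × 0.6666 = 7.666 cmH2O.

7.7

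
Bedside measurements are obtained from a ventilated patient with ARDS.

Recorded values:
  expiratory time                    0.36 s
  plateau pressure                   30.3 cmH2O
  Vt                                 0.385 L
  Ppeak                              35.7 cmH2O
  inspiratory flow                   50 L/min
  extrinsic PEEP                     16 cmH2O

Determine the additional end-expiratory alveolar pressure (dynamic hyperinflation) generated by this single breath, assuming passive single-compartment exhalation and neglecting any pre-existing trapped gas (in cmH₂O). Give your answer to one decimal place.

Flow: 50 L/min ÷ 60 = 0.8333 L/s.
R = (PIP − Pplat)/V̇ = (35.7 − 30.3) / 0.8333 = 5.4/0.8333 = 6.48 cmH2O·s/L.
C = Vt/(Pplat − PEEP) = 385.0 / (30.3 − 16) = 385.0/14.3 = 26.923 mL/cmH2O.
τ = R × C = 6.48 × 0.02692 L/cmH2O = 0.1744 s.
Fraction remaining = e^(−Te/τ) = e^(−0.36/0.1744) = 0.1269; trapped volume = 385.0 × 0.1269 = 48.857 mL.
Additional alveolar pressure from trapping ≈ V_trapped / C = 48.857 / 26.923 = 1.815 cmH2O.

1.8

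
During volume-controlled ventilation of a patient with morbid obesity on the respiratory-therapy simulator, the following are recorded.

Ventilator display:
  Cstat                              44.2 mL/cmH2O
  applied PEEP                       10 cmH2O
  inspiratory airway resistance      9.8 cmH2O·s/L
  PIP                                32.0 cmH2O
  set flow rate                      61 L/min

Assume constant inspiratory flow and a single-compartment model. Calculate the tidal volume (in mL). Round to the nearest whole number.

532

Flow: 61 L/min ÷ 60 = 1.0167 L/s.
Equation of motion (constant flow): PIP = Vt/C + R·V̇ + PEEP.
Vt/C = PIP − R·V̇ − PEEP = 32.0 − 9.964 − 10 = 12.036 cmH2O.
Vt = C × 12.036 = 44.2 × 12.036 = 531.99 mL.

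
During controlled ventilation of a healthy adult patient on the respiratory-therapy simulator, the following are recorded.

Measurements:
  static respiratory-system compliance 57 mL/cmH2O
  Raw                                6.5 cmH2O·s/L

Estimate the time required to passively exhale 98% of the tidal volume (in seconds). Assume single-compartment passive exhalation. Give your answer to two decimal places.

1.45

τ = R × C = 6.5 × 57 mL/cmH2O = 6.5 × 0.057 L/cmH2O = 0.3705 s.
Exhaled fraction f = 1 − e^(−t/τ) → t = −τ·ln(1 − f) = −0.3705·ln(0.02) = 1.449 s.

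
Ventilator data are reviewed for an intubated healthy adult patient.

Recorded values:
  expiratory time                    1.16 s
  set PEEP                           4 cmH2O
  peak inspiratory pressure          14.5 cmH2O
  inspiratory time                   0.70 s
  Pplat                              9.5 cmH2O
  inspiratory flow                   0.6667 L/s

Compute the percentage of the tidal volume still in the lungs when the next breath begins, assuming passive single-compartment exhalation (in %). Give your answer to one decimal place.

Vt = flow × Ti = 0.6667 L/s × 0.70 s × 1000 mL/L = 466.69 mL.
R = (PIP − Pplat)/V̇ = (14.5 − 9.5) / 0.6667 = 5.0/0.6667 = 7.5 cmH2O·s/L.
C = Vt/(Pplat − PEEP) = 466.69 / (9.5 − 4) = 466.69/5.5 = 84.853 mL/cmH2O.
τ = R × C = 7.5 × 0.08485 L/cmH2O = 0.6364 s.
Fraction remaining at end-expiration = e^(−Te/τ) = e^(−1.16/0.6364) = 0.1616 → 16.16%.

16.2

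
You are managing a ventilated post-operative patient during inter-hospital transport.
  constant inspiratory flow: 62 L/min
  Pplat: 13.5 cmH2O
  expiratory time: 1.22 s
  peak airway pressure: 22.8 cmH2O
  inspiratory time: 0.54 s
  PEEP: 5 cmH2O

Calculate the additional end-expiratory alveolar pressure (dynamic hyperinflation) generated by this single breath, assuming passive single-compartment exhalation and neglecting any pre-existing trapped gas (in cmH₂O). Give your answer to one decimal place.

1.1

Flow: 62 L/min ÷ 60 = 1.0333 L/s.
Vt = flow × Ti = 1.0333 L/s × 0.54 s × 1000 mL/L = 557.98 mL.
R = (PIP − Pplat)/V̇ = (22.8 − 13.5) / 1.0333 = 9.3/1.0333 = 9.0 cmH2O·s/L.
C = Vt/(Pplat − PEEP) = 557.98 / (13.5 − 5) = 557.98/8.5 = 65.645 mL/cmH2O.
τ = R × C = 9.0 × 0.06565 L/cmH2O = 0.5909 s.
Fraction remaining = e^(−Te/τ) = e^(−1.22/0.5909) = 0.1269; trapped volume = 557.98 × 0.1269 = 70.808 mL.
Additional alveolar pressure from trapping ≈ V_trapped / C = 70.808 / 65.645 = 1.079 cmH2O.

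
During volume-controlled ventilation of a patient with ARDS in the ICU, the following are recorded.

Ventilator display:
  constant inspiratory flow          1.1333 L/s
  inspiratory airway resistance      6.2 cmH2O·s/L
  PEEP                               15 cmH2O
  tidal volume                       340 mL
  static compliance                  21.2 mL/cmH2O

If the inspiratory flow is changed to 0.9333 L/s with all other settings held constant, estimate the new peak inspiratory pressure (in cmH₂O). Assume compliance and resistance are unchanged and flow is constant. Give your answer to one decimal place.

36.8

PIP = Vt/C + R·V̇ + PEEP (constant-flow equation of motion).
Only the resistive term changes: ΔPIP = R × ΔV̇ = 6.2 × (0.9333 − 1.1333) = 6.2 × -0.2 = -1.24 cmH2O.
Original PIP = 340/21.2 + 6.2×1.1333 + 15 = 38.064 cmH2O; new PIP = 38.064 + (-1.24) = 36.824 cmH2O.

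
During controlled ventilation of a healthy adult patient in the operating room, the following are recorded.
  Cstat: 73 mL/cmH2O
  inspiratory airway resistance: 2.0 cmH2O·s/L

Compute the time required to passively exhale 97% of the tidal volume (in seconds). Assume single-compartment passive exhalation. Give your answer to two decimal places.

τ = R × C = 2.0 × 73 mL/cmH2O = 2.0 × 0.073 L/cmH2O = 0.146 s.
Exhaled fraction f = 1 − e^(−t/τ) → t = −τ·ln(1 − f) = −0.146·ln(0.03) = 0.512 s.

0.51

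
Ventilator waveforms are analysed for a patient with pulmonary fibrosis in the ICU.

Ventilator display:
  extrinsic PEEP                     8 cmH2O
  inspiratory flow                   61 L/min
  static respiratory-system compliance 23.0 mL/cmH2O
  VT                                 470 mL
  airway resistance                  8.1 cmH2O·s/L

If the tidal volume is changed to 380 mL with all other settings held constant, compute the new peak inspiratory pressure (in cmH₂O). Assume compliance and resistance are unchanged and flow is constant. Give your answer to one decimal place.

Flow: 61 L/min ÷ 60 = 1.0167 L/s.
PIP = Vt/C + R·V̇ + PEEP (constant-flow equation of motion).
Only the elastic term changes: ΔPIP = ΔVt / C = (380 − 470) / 23.0 = -3.913 cmH2O.
Original PIP = 470/23.0 + 8.1×1.0167 + 8 = 36.67 cmH2O; new PIP = 36.67 + (-3.913) = 32.757 cmH2O.

32.8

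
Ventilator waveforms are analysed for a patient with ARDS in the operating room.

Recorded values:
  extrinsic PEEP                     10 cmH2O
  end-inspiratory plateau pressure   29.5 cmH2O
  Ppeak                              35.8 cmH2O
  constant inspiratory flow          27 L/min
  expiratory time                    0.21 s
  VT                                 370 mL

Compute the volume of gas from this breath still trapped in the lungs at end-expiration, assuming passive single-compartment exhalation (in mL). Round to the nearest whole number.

Flow: 27 L/min ÷ 60 = 0.45 L/s.
R = (PIP − Pplat)/V̇ = (35.8 − 29.5) / 0.45 = 6.3/0.45 = 14.0 cmH2O·s/L.
C = Vt/(Pplat − PEEP) = 370.0 / (29.5 − 10) = 370.0/19.5 = 18.974 mL/cmH2O.
τ = R × C = 14.0 × 0.01897 L/cmH2O = 0.2656 s.
Fraction remaining = e^(−Te/τ) = e^(−0.21/0.2656) = 0.4535.
Trapped volume = 370.0 × 0.4535 = 167.8 mL.

168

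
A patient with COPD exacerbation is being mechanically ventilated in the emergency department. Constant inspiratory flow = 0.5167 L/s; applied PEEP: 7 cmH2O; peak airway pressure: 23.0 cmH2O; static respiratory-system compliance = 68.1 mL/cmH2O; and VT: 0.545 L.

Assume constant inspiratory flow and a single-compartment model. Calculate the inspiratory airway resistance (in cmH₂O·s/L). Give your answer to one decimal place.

15.5

Equation of motion (constant flow): PIP = Vt/C + R·V̇ + PEEP.
R·V̇ = PIP − Vt/C − PEEP = 23.0 − 545/68.1 − 7 = 23.0 − 8.003 − 7 = 7.997 cmH2O.
R = 7.997 / 0.5167 = 15.477 cmH2O·s/L.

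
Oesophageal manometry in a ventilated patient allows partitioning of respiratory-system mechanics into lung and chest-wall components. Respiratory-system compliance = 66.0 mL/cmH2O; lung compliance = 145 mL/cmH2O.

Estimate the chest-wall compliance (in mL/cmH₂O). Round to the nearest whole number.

121

1/Ccw = 1/Crs − 1/CL.
1/Ccw = 1/66.0 − 1/145 = 0.008255.
Ccw = 121.14 mL/cmH2O.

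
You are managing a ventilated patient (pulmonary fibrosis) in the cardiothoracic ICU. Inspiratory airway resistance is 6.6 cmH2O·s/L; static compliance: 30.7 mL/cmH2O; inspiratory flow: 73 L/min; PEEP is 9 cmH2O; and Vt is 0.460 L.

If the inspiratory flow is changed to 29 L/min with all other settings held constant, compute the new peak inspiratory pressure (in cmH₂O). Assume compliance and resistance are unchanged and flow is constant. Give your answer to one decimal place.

27.2

Flow: 73 L/min ÷ 60 = 1.2167 L/s.
New flow: 29 L/min ÷ 60 = 0.4833 L/s.
PIP = Vt/C + R·V̇ + PEEP (constant-flow equation of motion).
Only the resistive term changes: ΔPIP = R × ΔV̇ = 6.6 × (0.4833 − 1.2167) = 6.6 × -0.7334 = -4.84 cmH2O.
Original PIP = 460/30.7 + 6.6×1.2167 + 9 = 32.014 cmH2O; new PIP = 32.014 + (-4.84) = 27.174 cmH2O.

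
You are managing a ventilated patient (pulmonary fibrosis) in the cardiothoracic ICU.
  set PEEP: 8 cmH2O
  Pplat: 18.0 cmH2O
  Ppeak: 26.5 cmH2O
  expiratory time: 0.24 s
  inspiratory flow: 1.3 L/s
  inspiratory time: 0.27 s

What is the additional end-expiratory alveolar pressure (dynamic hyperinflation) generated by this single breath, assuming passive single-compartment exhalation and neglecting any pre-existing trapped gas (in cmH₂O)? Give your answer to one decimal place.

3.5

Vt = flow × Ti = 1.3 L/s × 0.27 s × 1000 mL/L = 351.0 mL.
R = (PIP − Pplat)/V̇ = (26.5 − 18.0) / 1.3 = 8.5/1.3 = 6.538 cmH2O·s/L.
C = Vt/(Pplat − PEEP) = 351.0 / (18.0 − 8) = 351.0/10.0 = 35.1 mL/cmH2O.
τ = R × C = 6.538 × 0.0351 L/cmH2O = 0.2295 s.
Fraction remaining = e^(−Te/τ) = e^(−0.24/0.2295) = 0.3514; trapped volume = 351.0 × 0.3514 = 123.34 mL.
Additional alveolar pressure from trapping ≈ V_trapped / C = 123.34 / 35.1 = 3.514 cmH2O.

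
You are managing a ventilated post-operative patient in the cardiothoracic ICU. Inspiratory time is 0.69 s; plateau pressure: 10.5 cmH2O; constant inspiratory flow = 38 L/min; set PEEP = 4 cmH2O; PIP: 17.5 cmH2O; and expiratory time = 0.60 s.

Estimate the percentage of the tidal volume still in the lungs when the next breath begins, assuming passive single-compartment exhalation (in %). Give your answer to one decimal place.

44.6

Flow: 38 L/min ÷ 60 = 0.6333 L/s.
Vt = flow × Ti = 0.6333 L/s × 0.69 s × 1000 mL/L = 436.98 mL.
R = (PIP − Pplat)/V̇ = (17.5 − 10.5) / 0.6333 = 7.0/0.6333 = 11.053 cmH2O·s/L.
C = Vt/(Pplat − PEEP) = 436.98 / (10.5 − 4) = 436.98/6.5 = 67.228 mL/cmH2O.
τ = R × C = 11.053 × 0.06723 L/cmH2O = 0.7431 s.
Fraction remaining at end-expiration = e^(−Te/τ) = e^(−0.60/0.7431) = 0.446 → 44.6%.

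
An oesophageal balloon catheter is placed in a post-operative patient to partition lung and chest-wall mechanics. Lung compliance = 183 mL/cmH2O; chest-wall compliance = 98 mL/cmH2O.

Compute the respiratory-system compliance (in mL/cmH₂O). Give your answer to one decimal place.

Lung and chest wall are elastances in series: 1/Crs = 1/CL + 1/Ccw.
1/Crs = 1/183 + 1/98 = 0.01567.
Crs = 63.816 mL/cmH2O.

63.8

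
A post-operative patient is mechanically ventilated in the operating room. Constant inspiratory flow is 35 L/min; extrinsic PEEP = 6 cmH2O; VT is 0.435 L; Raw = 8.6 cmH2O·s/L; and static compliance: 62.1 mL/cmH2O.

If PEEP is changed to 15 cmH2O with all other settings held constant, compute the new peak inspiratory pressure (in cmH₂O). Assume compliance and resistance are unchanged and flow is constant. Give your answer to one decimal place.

27.0

Flow: 35 L/min ÷ 60 = 0.5833 L/s.
PIP = Vt/C + R·V̇ + PEEP (constant-flow equation of motion).
Only the baseline term changes: ΔPIP = ΔPEEP = 15 − 6 = 9.0 cmH2O.
Original PIP = 435/62.1 + 8.6×0.5833 + 6 = 18.021 cmH2O; new PIP = 18.021 + (9.0) = 27.021 cmH2O.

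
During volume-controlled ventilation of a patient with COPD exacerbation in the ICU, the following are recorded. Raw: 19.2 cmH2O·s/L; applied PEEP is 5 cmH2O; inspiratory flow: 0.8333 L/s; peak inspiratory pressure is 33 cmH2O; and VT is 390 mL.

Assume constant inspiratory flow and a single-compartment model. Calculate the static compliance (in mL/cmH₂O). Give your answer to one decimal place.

32.5

Equation of motion (constant flow): PIP = Vt/C + R·V̇ + PEEP.
Vt/C = PIP − R·V̇ − PEEP = 33 − 19.2×0.8333 − 5 = 33 − 15.999 − 5 = 12.001 cmH2O.
C = Vt / 12.001 = 390 / 12.001 = 32.497 mL/cmH2O.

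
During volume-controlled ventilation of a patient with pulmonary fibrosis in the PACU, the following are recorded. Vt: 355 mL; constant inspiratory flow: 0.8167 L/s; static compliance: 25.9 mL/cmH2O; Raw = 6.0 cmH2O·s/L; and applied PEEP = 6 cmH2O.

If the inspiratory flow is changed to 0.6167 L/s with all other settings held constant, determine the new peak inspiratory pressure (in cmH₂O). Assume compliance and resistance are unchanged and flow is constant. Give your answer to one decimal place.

23.4

PIP = Vt/C + R·V̇ + PEEP (constant-flow equation of motion).
Only the resistive term changes: ΔPIP = R × ΔV̇ = 6.0 × (0.6167 − 0.8167) = 6.0 × -0.2 = -1.2 cmH2O.
Original PIP = 355/25.9 + 6.0×0.8167 + 6 = 24.607 cmH2O; new PIP = 24.607 + (-1.2) = 23.407 cmH2O.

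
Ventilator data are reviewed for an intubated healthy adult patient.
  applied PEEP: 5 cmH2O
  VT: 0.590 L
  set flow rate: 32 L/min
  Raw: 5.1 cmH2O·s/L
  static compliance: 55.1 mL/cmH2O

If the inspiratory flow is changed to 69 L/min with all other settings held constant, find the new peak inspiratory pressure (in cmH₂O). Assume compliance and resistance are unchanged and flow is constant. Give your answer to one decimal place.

Flow: 32 L/min ÷ 60 = 0.5333 L/s.
New flow: 69 L/min ÷ 60 = 1.15 L/s.
PIP = Vt/C + R·V̇ + PEEP (constant-flow equation of motion).
Only the resistive term changes: ΔPIP = R × ΔV̇ = 5.1 × (1.15 − 0.5333) = 5.1 × 0.6167 = 3.145 cmH2O.
Original PIP = 590/55.1 + 5.1×0.5333 + 5 = 18.428 cmH2O; new PIP = 18.428 + (3.145) = 21.573 cmH2O.

21.6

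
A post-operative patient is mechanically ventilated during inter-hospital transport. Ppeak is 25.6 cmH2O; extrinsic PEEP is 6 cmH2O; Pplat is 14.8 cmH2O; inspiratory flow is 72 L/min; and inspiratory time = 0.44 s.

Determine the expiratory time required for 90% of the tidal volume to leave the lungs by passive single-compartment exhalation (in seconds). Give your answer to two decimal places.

1.24

Flow: 72 L/min ÷ 60 = 1.2 L/s.
Vt = flow × Ti = 1.2 L/s × 0.44 s × 1000 mL/L = 528.0 mL.
R = (PIP − Pplat)/V̇ = (25.6 − 14.8) / 1.2 = 10.8/1.2 = 9.0 cmH2O·s/L.
C = Vt/(Pplat − PEEP) = 528.0 / (14.8 − 6) = 528.0/8.8 = 60.0 mL/cmH2O.
τ = R × C = 9.0 × 0.06 L/cmH2O = 0.54 s.
t = −τ·ln(1 − 0.90) = −0.54·ln(0.1) = 1.243 s.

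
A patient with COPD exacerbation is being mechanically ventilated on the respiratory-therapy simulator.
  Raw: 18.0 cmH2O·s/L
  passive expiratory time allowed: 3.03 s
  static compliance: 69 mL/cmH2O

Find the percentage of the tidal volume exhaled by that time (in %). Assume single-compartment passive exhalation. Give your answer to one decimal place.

91.3

τ = R × C = 18.0 × 69 mL/cmH2O = 18.0 × 0.069 L/cmH2O = 1.242 s.
Passive exhalation: V(t)/V₀ = e^(−t/τ) = e^(−3.03/1.242) = 0.08719.
Fraction exhaled = 1 − 0.08719 = 0.9128 → 91.28%.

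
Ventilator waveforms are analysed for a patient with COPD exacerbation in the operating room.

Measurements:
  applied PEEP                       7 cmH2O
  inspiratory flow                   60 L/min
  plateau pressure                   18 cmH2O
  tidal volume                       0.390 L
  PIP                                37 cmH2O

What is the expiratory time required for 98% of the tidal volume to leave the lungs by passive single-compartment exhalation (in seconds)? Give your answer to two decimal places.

Flow: 60 L/min ÷ 60 = 1 L/s.
R = (PIP − Pplat)/V̇ = (37 − 18) / 1 = 19.0/1 = 19.0 cmH2O·s/L.
C = Vt/(Pplat − PEEP) = 390.0 / (18 − 7) = 390.0/11.0 = 35.455 mL/cmH2O.
τ = R × C = 19.0 × 0.03546 L/cmH2O = 0.6737 s.
t = −τ·ln(1 − 0.98) = −0.6737·ln(0.02) = 2.636 s.

2.64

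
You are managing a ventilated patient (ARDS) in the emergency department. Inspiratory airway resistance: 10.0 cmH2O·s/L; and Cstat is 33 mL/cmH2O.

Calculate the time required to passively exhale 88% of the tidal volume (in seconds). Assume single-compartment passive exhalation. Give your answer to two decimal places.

0.70

τ = R × C = 10.0 × 33 mL/cmH2O = 10.0 × 0.033 L/cmH2O = 0.33 s.
Exhaled fraction f = 1 − e^(−t/τ) → t = −τ·ln(1 − f) = −0.33·ln(0.12) = 0.6997 s.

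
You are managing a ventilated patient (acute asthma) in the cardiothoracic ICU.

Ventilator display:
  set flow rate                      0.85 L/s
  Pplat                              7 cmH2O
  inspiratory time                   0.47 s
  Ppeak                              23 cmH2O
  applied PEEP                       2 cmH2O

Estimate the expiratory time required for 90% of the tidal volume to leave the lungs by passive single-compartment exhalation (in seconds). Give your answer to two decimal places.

3.46

Vt = flow × Ti = 0.85 L/s × 0.47 s × 1000 mL/L = 399.5 mL.
R = (PIP − Pplat)/V̇ = (23 − 7) / 0.85 = 16.0/0.85 = 18.824 cmH2O·s/L.
C = Vt/(Pplat − PEEP) = 399.5 / (7 − 2) = 399.5/5.0 = 79.9 mL/cmH2O.
τ = R × C = 18.824 × 0.0799 L/cmH2O = 1.504 s.
t = −τ·ln(1 − 0.90) = −1.504·ln(0.1) = 3.463 s.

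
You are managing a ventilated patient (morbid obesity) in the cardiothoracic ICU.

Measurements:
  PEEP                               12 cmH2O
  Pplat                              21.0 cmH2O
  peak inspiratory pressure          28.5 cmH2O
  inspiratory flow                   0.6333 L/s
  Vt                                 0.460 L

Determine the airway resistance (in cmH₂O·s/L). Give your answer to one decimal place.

Raw = (PIP − Pplat) / flow = (28.5 − 21.0) / 0.6333 = 7.5 / 0.6333 = 11.843 cmH2O·s/L.

11.8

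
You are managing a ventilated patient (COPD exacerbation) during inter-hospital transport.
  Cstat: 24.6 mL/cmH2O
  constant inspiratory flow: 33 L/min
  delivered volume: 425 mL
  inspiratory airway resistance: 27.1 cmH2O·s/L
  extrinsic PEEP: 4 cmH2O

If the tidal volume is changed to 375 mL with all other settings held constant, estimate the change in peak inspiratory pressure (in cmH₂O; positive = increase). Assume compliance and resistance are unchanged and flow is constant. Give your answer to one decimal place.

PIP = Vt/C + R·V̇ + PEEP (constant-flow equation of motion).
Only the elastic term changes: ΔPIP = ΔVt / C = (375 − 425) / 24.6 = -2.033 cmH2O.

-2.0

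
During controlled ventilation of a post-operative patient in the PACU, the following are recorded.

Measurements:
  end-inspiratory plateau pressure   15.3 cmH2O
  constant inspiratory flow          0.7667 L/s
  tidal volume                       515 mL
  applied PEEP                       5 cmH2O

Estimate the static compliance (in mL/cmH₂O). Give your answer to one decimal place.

50.0

Cstat = Vt / (Pplat − PEEP) = 515 / (15.3 − 5) = 515 / 10.3 = 50.0 mL/cmH2O.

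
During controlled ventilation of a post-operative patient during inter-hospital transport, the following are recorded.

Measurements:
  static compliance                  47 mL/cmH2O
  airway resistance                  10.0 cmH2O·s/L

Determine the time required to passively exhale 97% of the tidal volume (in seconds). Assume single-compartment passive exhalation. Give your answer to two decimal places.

τ = R × C = 10.0 × 47 mL/cmH2O = 10.0 × 0.047 L/cmH2O = 0.47 s.
Exhaled fraction f = 1 − e^(−t/τ) → t = −τ·ln(1 − f) = −0.47·ln(0.03) = 1.648 s.

1.65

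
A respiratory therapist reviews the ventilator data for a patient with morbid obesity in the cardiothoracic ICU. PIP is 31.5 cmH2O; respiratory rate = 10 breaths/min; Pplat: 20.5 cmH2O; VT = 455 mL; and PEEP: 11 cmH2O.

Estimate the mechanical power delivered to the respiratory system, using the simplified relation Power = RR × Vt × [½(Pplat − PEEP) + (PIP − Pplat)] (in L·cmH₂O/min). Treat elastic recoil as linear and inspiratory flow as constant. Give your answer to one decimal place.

71.7

Per-breath work = Vt × [½(Pplat−PEEP) + (PIP−Pplat)] = 0.455 × [0.5×9.5 + 11.0] = 0.455 × 15.75 = 7.166 L·cmH2O.
Power = 10 × 7.166 = 71.66 L·cmH2O/min.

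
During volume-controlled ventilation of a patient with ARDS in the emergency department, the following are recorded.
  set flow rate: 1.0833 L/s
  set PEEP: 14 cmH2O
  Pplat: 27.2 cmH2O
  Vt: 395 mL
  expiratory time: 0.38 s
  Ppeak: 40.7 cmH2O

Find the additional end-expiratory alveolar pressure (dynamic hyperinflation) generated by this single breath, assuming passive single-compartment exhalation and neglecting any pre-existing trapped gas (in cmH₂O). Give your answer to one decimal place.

R = (PIP − Pplat)/V̇ = (40.7 − 27.2) / 1.0833 = 13.5/1.0833 = 12.462 cmH2O·s/L.
C = Vt/(Pplat − PEEP) = 395.0 / (27.2 − 14) = 395.0/13.2 = 29.924 mL/cmH2O.
τ = R × C = 12.462 × 0.02992 L/cmH2O = 0.3729 s.
Fraction remaining = e^(−Te/τ) = e^(−0.38/0.3729) = 0.3609; trapped volume = 395.0 × 0.3609 = 142.56 mL.
Additional alveolar pressure from trapping ≈ V_trapped / C = 142.56 / 29.924 = 4.764 cmH2O.

4.8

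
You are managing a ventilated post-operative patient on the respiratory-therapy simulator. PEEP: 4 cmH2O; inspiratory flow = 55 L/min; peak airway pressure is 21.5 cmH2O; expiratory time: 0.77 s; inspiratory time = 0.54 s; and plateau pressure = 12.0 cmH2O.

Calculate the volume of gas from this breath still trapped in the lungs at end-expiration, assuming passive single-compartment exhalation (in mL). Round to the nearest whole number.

Flow: 55 L/min ÷ 60 = 0.9167 L/s.
Vt = flow × Ti = 0.9167 L/s × 0.54 s × 1000 mL/L = 495.02 mL.
R = (PIP − Pplat)/V̇ = (21.5 − 12.0) / 0.9167 = 9.5/0.9167 = 10.363 cmH2O·s/L.
C = Vt/(Pplat − PEEP) = 495.02 / (12.0 − 4) = 495.02/8.0 = 61.878 mL/cmH2O.
τ = R × C = 10.363 × 0.06188 L/cmH2O = 0.6413 s.
Fraction remaining = e^(−Te/τ) = e^(−0.77/0.6413) = 0.301.
Trapped volume = 495.02 × 0.301 = 149.0 mL.

149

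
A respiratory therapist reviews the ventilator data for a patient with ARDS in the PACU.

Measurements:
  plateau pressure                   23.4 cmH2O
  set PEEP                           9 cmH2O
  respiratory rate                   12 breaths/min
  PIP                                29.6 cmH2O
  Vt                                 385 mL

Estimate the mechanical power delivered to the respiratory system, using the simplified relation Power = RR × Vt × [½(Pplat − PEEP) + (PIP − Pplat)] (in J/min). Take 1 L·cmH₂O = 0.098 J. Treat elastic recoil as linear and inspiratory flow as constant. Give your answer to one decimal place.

6.1

Per-breath work = Vt × [½(Pplat−PEEP) + (PIP−Pplat)] = 0.385 × [0.5×14.4 + 6.2] = 0.385 × 13.4 = 5.159 L·cmH2O.
Power = 12 × 5.159 = 61.908 L·cmH2O/min.
× 0.098 J/(L·cmH2O) → 6.067 J/min.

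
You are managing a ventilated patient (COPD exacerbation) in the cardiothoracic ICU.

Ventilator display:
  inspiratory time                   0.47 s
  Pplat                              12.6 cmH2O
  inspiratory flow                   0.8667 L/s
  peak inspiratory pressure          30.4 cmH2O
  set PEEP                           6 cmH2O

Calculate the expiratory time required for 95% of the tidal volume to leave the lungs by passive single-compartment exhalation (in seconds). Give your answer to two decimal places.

3.80

Vt = flow × Ti = 0.8667 L/s × 0.47 s × 1000 mL/L = 407.35 mL.
R = (PIP − Pplat)/V̇ = (30.4 − 12.6) / 0.8667 = 17.8/0.8667 = 20.538 cmH2O·s/L.
C = Vt/(Pplat − PEEP) = 407.35 / (12.6 − 6) = 407.35/6.6 = 61.72 mL/cmH2O.
τ = R × C = 20.538 × 0.06172 L/cmH2O = 1.268 s.
t = −τ·ln(1 − 0.95) = −1.268·ln(0.05) = 3.799 s.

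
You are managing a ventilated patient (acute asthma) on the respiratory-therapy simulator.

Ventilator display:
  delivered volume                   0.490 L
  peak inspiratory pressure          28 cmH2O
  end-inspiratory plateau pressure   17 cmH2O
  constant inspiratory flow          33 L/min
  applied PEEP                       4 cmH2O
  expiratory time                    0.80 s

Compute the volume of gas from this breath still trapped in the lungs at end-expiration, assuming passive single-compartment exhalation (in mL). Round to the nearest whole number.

170

Flow: 33 L/min ÷ 60 = 0.55 L/s.
R = (PIP − Pplat)/V̇ = (28 − 17) / 0.55 = 11.0/0.55 = 20.0 cmH2O·s/L.
C = Vt/(Pplat − PEEP) = 490.0 / (17 − 4) = 490.0/13.0 = 37.692 mL/cmH2O.
τ = R × C = 20.0 × 0.03769 L/cmH2O = 0.7538 s.
Fraction remaining = e^(−Te/τ) = e^(−0.80/0.7538) = 0.346.
Trapped volume = 490.0 × 0.346 = 169.54 mL.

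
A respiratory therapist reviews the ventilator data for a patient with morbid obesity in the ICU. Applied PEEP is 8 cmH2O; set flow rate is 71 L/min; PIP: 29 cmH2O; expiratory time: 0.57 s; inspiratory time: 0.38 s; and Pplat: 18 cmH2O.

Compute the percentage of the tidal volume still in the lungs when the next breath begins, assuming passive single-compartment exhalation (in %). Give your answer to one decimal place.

25.6

Flow: 71 L/min ÷ 60 = 1.1833 L/s.
Vt = flow × Ti = 1.1833 L/s × 0.38 s × 1000 mL/L = 449.65 mL.
R = (PIP − Pplat)/V̇ = (29 − 18) / 1.1833 = 11.0/1.1833 = 9.296 cmH2O·s/L.
C = Vt/(Pplat − PEEP) = 449.65 / (18 − 8) = 449.65/10.0 = 44.965 mL/cmH2O.
τ = R × C = 9.296 × 0.04497 L/cmH2O = 0.418 s.
Fraction remaining at end-expiration = e^(−Te/τ) = e^(−0.57/0.418) = 0.2557 → 25.57%.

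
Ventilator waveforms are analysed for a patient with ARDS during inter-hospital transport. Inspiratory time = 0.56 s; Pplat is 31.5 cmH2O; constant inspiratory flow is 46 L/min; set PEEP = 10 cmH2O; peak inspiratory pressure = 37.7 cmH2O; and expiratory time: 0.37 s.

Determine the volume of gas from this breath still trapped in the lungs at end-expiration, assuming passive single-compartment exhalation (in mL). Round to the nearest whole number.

43

Flow: 46 L/min ÷ 60 = 0.7667 L/s.
Vt = flow × Ti = 0.7667 L/s × 0.56 s × 1000 mL/L = 429.35 mL.
R = (PIP − Pplat)/V̇ = (37.7 − 31.5) / 0.7667 = 6.2/0.7667 = 8.087 cmH2O·s/L.
C = Vt/(Pplat − PEEP) = 429.35 / (31.5 − 10) = 429.35/21.5 = 19.97 mL/cmH2O.
τ = R × C = 8.087 × 0.01997 L/cmH2O = 0.1615 s.
Fraction remaining = e^(−Te/τ) = e^(−0.37/0.1615) = 0.1012.
Trapped volume = 429.35 × 0.1012 = 43.45 mL.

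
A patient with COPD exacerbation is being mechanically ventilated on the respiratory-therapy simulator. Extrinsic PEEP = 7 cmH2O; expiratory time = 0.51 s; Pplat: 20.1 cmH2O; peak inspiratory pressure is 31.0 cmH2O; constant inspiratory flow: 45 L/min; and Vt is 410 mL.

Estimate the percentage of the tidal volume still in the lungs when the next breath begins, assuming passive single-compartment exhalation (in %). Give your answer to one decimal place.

Flow: 45 L/min ÷ 60 = 0.75 L/s.
R = (PIP − Pplat)/V̇ = (31.0 − 20.1) / 0.75 = 10.9/0.75 = 14.533 cmH2O·s/L.
C = Vt/(Pplat − PEEP) = 410.0 / (20.1 − 7) = 410.0/13.1 = 31.298 mL/cmH2O.
τ = R × C = 14.533 × 0.0313 L/cmH2O = 0.4549 s.
Fraction remaining at end-expiration = e^(−Te/τ) = e^(−0.51/0.4549) = 0.3259 → 32.59%.

32.6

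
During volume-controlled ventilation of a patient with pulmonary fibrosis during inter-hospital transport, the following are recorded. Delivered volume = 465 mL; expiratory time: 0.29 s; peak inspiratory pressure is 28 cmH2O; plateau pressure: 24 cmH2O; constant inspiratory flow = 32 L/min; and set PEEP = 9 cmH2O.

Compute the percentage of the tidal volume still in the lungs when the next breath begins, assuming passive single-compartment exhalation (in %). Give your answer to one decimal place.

Flow: 32 L/min ÷ 60 = 0.5333 L/s.
R = (PIP − Pplat)/V̇ = (28 − 24) / 0.5333 = 4.0/0.5333 = 7.5 cmH2O·s/L.
C = Vt/(Pplat − PEEP) = 465.0 / (24 − 9) = 465.0/15.0 = 31.0 mL/cmH2O.
τ = R × C = 7.5 × 0.031 L/cmH2O = 0.2325 s.
Fraction remaining at end-expiration = e^(−Te/τ) = e^(−0.29/0.2325) = 0.2873 → 28.73%.

28.7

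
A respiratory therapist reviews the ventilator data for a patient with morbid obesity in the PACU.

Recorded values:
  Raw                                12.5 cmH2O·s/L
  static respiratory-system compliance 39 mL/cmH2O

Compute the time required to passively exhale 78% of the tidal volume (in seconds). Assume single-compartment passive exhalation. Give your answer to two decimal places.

τ = R × C = 12.5 × 39 mL/cmH2O = 12.5 × 0.039 L/cmH2O = 0.4875 s.
Exhaled fraction f = 1 − e^(−t/τ) → t = −τ·ln(1 − f) = −0.4875·ln(0.22) = 0.7381 s.

0.74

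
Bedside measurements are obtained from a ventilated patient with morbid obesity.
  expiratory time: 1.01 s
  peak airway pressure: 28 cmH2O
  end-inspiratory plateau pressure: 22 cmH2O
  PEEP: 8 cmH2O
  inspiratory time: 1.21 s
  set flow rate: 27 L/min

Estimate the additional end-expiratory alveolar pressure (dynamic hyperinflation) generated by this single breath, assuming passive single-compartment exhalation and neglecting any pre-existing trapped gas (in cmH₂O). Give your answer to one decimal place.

2.0

Flow: 27 L/min ÷ 60 = 0.45 L/s.
Vt = flow × Ti = 0.45 L/s × 1.21 s × 1000 mL/L = 544.5 mL.
R = (PIP − Pplat)/V̇ = (28 − 22) / 0.45 = 6.0/0.45 = 13.333 cmH2O·s/L.
C = Vt/(Pplat − PEEP) = 544.5 / (22 − 8) = 544.5/14.0 = 38.893 mL/cmH2O.
τ = R × C = 13.333 × 0.03889 L/cmH2O = 0.5185 s.
Fraction remaining = e^(−Te/τ) = e^(−1.01/0.5185) = 0.1426; trapped volume = 544.5 × 0.1426 = 77.646 mL.
Additional alveolar pressure from trapping ≈ V_trapped / C = 77.646 / 38.893 = 1.996 cmH2O.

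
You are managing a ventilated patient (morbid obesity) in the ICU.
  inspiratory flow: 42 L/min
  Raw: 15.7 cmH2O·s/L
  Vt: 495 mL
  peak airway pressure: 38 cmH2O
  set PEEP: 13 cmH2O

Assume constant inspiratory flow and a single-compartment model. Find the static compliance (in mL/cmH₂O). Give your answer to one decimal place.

35.3

Flow: 42 L/min ÷ 60 = 0.7 L/s.
Equation of motion (constant flow): PIP = Vt/C + R·V̇ + PEEP.
Vt/C = PIP − R·V̇ − PEEP = 38 − 15.7×0.7 − 13 = 38 − 10.99 − 13 = 14.01 cmH2O.
C = Vt / 14.01 = 495 / 14.01 = 35.332 mL/cmH2O.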